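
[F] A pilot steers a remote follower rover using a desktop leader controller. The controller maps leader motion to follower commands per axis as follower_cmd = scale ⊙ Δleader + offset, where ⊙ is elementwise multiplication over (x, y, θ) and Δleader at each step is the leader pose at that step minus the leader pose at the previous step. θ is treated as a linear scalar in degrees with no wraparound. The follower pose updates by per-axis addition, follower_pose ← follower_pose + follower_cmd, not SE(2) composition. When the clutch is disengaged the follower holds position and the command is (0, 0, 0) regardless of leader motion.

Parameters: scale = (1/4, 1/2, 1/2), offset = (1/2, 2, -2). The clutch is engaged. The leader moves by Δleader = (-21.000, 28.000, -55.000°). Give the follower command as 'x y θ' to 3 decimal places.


axis x: 1/4·-21.000 + 1/2 = -4.750
axis y: 1/2·28.000 + 2 = 16.000
axis θ: 1/2·-55.000 + -2 = -29.500

-4.750 16.000 -29.500


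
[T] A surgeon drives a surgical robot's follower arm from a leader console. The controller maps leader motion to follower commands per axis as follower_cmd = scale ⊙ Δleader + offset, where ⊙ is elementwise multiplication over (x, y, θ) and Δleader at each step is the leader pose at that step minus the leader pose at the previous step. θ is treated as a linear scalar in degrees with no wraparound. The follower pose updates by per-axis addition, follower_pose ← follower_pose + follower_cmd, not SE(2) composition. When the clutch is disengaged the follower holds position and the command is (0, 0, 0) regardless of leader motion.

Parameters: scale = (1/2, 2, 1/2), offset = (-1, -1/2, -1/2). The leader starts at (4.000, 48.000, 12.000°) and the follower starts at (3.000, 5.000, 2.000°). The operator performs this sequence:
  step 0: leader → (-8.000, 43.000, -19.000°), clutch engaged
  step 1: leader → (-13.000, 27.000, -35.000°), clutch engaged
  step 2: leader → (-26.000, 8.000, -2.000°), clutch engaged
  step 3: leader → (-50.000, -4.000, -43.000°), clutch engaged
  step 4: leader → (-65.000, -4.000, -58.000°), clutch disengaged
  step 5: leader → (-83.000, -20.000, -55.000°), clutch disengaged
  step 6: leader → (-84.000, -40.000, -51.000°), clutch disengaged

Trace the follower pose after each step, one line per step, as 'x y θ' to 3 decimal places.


step 0: Δleader=(-12.000, -5.000, -31.000°), engaged; cmd=(-7.000, -10.500, -16.000°) → follower=(-4.000, -5.500, -14.000°)
step 1: Δleader=(-5.000, -16.000, -16.000°), engaged; cmd=(-3.500, -32.500, -8.500°) → follower=(-7.500, -38.000, -22.500°)
step 2: Δleader=(-13.000, -19.000, 33.000°), engaged; cmd=(-7.500, -38.500, 16.000°) → follower=(-15.000, -76.500, -6.500°)
step 3: Δleader=(-24.000, -12.000, -41.000°), engaged; cmd=(-13.000, -24.500, -21.000°) → follower=(-28.000, -101.000, -27.500°)
step 4: Δleader=(-15.000, 0.000, -15.000°), disengaged; cmd=(0,0,0) → follower holds at (-28.000, -101.000, -27.500°)
step 5: Δleader=(-18.000, -16.000, 3.000°), disengaged; cmd=(0,0,0) → follower holds at (-28.000, -101.000, -27.500°)
step 6: Δleader=(-1.000, -20.000, 4.000°), disengaged; cmd=(0,0,0) → follower holds at (-28.000, -101.000, -27.500°)

-4.000 -5.500 -14.000
-7.500 -38.000 -22.500
-15.000 -76.500 -6.500
-28.000 -101.000 -27.500
-28.000 -101.000 -27.500
-28.000 -101.000 -27.500
-28.000 -101.000 -27.500


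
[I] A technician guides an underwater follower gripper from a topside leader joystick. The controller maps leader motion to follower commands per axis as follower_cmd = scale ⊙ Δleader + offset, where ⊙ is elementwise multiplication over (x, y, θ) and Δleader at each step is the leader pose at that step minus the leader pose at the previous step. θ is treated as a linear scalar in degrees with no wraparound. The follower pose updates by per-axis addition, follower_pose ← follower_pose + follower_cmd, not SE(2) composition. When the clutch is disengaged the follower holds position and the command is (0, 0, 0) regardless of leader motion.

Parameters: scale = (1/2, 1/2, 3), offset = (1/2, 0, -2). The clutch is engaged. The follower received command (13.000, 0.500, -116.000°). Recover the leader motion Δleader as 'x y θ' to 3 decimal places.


axis x: (13.000 − 1/2) / (1/2) = 25.000
axis y: (0.500 − 0) / (1/2) = 1.000
axis θ: (-116.000 − -2) / (3) = -38.000

25.000 1.000 -38.000


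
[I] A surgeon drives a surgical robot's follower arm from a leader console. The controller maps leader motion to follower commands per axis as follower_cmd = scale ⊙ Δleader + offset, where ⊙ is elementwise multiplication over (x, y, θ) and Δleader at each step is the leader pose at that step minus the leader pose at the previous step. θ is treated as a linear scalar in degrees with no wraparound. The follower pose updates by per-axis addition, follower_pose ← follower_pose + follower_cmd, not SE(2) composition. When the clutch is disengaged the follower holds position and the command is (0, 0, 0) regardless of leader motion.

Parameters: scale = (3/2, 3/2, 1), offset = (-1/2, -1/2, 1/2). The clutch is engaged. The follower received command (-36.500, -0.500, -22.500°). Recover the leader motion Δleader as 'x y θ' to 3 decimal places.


axis x: (-36.500 − -1/2) / (3/2) = -24.000
axis y: (-0.500 − -1/2) / (3/2) = 0.000
axis θ: (-22.500 − 1/2) / (1) = -23.000

-24.000 0.000 -23.000


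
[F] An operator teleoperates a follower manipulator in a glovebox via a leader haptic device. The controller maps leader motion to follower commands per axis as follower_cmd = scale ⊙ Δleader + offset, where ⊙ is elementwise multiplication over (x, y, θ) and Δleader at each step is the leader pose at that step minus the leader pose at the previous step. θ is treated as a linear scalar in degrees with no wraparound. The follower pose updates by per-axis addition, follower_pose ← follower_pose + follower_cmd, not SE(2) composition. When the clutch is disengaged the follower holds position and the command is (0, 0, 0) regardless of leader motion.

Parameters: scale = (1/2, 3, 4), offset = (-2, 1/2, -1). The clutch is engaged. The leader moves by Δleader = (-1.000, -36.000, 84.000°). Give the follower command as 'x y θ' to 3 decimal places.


axis x: 1/2·-1.000 + -2 = -2.500
axis y: 3·-36.000 + 1/2 = -107.500
axis θ: 4·84.000 + -1 = 335.000

-2.500 -107.500 335.000


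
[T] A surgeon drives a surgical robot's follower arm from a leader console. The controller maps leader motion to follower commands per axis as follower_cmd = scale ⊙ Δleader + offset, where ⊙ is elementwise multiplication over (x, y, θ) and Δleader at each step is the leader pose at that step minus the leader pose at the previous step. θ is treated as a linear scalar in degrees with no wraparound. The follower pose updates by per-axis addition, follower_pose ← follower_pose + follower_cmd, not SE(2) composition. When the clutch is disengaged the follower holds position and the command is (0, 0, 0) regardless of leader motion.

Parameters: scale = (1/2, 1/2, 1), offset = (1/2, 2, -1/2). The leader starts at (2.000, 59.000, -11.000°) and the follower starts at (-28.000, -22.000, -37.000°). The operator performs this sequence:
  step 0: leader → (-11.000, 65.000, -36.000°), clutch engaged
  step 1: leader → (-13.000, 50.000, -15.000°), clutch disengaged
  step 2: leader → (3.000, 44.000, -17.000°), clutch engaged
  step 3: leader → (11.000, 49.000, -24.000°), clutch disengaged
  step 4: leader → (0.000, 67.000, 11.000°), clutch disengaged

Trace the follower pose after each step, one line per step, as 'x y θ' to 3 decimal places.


-34.000 -17.000 -62.500
-34.000 -17.000 -62.500
-25.500 -18.000 -65.000
-25.500 -18.000 -65.000
-25.500 -18.000 -65.000

step 0: Δleader=(-13.000, 6.000, -25.000°), engaged; cmd=(-6.000, 5.000, -25.500°) → follower=(-34.000, -17.000, -62.500°)
step 1: Δleader=(-2.000, -15.000, 21.000°), disengaged; cmd=(0,0,0) → follower holds at (-34.000, -17.000, -62.500°)
step 2: Δleader=(16.000, -6.000, -2.000°), engaged; cmd=(8.500, -1.000, -2.500°) → follower=(-25.500, -18.000, -65.000°)
step 3: Δleader=(8.000, 5.000, -7.000°), disengaged; cmd=(0,0,0) → follower holds at (-25.500, -18.000, -65.000°)
step 4: Δleader=(-11.000, 18.000, 35.000°), disengaged; cmd=(0,0,0) → follower holds at (-25.500, -18.000, -65.000°)


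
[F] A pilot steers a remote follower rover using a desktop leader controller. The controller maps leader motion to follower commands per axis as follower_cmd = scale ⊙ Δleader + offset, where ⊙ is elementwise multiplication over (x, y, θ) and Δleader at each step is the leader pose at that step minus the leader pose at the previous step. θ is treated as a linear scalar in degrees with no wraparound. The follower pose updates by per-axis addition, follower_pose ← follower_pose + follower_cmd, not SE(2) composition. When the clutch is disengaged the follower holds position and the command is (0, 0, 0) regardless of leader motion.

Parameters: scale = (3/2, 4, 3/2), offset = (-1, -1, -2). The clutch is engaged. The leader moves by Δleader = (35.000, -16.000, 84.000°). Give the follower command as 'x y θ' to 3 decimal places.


51.500 -65.000 124.000

axis x: 3/2·35.000 + -1 = 51.500
axis y: 4·-16.000 + -1 = -65.000
axis θ: 3/2·84.000 + -2 = 124.000


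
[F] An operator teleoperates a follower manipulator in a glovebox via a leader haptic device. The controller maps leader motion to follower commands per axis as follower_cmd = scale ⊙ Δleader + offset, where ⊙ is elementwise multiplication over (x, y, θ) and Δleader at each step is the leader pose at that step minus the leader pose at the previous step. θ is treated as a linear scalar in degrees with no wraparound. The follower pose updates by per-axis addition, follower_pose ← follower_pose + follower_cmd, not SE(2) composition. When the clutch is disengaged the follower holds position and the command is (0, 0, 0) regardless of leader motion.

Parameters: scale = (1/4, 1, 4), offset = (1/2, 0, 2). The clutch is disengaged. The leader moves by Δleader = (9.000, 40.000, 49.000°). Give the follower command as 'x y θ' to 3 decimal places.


clutch disengaged → follower holds; cmd = (0, 0, 0)

0.000 0.000 0.000


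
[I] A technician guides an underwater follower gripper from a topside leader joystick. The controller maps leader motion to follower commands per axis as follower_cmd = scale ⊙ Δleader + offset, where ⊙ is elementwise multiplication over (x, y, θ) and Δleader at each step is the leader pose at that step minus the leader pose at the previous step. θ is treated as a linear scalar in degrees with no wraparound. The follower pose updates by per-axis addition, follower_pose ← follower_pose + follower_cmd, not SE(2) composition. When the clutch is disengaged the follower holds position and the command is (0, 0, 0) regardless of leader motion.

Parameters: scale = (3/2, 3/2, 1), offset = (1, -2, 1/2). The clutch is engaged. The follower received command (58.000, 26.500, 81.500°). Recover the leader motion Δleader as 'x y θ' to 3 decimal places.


axis x: (58.000 − 1) / (3/2) = 38.000
axis y: (26.500 − -2) / (3/2) = 19.000
axis θ: (81.500 − 1/2) / (1) = 81.000

38.000 19.000 81.000


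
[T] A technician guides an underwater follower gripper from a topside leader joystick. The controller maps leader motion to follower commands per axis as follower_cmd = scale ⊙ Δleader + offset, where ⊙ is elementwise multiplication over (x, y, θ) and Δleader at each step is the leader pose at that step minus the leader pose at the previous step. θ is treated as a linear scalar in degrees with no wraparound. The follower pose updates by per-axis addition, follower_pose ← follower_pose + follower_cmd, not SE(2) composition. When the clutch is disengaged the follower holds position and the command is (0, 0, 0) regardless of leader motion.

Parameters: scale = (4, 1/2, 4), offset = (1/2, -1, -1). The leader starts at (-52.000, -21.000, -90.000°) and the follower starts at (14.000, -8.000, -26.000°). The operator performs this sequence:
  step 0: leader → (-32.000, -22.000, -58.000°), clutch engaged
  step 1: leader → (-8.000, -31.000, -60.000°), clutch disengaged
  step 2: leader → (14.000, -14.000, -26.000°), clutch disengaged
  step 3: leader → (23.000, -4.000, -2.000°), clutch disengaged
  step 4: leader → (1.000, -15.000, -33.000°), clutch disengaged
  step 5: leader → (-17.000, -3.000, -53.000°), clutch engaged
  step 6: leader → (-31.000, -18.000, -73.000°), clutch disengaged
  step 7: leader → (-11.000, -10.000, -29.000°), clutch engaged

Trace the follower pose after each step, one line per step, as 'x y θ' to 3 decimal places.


94.500 -9.500 101.000
94.500 -9.500 101.000
94.500 -9.500 101.000
94.500 -9.500 101.000
94.500 -9.500 101.000
23.000 -4.500 20.000
23.000 -4.500 20.000
103.500 -1.500 195.000

step 0: Δleader=(20.000, -1.000, 32.000°), engaged; cmd=(80.500, -1.500, 127.000°) → follower=(94.500, -9.500, 101.000°)
step 1: Δleader=(24.000, -9.000, -2.000°), disengaged; cmd=(0,0,0) → follower holds at (94.500, -9.500, 101.000°)
step 2: Δleader=(22.000, 17.000, 34.000°), disengaged; cmd=(0,0,0) → follower holds at (94.500, -9.500, 101.000°)
step 3: Δleader=(9.000, 10.000, 24.000°), disengaged; cmd=(0,0,0) → follower holds at (94.500, -9.500, 101.000°)
step 4: Δleader=(-22.000, -11.000, -31.000°), disengaged; cmd=(0,0,0) → follower holds at (94.500, -9.500, 101.000°)
step 5: Δleader=(-18.000, 12.000, -20.000°), engaged; cmd=(-71.500, 5.000, -81.000°) → follower=(23.000, -4.500, 20.000°)
step 6: Δleader=(-14.000, -15.000, -20.000°), disengaged; cmd=(0,0,0) → follower holds at (23.000, -4.500, 20.000°)
step 7: Δleader=(20.000, 8.000, 44.000°), engaged; cmd=(80.500, 3.000, 175.000°) → follower=(103.500, -1.500, 195.000°)


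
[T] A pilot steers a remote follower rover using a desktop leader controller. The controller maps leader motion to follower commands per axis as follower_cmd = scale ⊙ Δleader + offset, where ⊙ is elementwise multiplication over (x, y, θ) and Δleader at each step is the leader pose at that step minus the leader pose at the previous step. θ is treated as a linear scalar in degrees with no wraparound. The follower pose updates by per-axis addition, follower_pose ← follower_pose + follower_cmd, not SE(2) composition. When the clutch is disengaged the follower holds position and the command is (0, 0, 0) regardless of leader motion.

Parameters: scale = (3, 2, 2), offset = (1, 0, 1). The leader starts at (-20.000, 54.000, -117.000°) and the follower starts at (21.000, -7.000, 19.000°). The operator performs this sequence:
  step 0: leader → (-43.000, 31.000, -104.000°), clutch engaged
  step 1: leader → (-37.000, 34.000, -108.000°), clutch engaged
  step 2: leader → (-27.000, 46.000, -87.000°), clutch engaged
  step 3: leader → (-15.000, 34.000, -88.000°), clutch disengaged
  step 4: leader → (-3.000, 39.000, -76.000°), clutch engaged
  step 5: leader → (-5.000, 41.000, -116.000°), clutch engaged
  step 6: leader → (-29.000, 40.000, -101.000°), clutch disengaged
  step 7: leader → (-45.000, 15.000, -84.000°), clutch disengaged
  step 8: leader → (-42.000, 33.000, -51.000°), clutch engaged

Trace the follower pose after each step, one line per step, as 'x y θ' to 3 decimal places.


step 0: Δleader=(-23.000, -23.000, 13.000°), engaged; cmd=(-68.000, -46.000, 27.000°) → follower=(-47.000, -53.000, 46.000°)
step 1: Δleader=(6.000, 3.000, -4.000°), engaged; cmd=(19.000, 6.000, -7.000°) → follower=(-28.000, -47.000, 39.000°)
step 2: Δleader=(10.000, 12.000, 21.000°), engaged; cmd=(31.000, 24.000, 43.000°) → follower=(3.000, -23.000, 82.000°)
step 3: Δleader=(12.000, -12.000, -1.000°), disengaged; cmd=(0,0,0) → follower holds at (3.000, -23.000, 82.000°)
step 4: Δleader=(12.000, 5.000, 12.000°), engaged; cmd=(37.000, 10.000, 25.000°) → follower=(40.000, -13.000, 107.000°)
step 5: Δleader=(-2.000, 2.000, -40.000°), engaged; cmd=(-5.000, 4.000, -79.000°) → follower=(35.000, -9.000, 28.000°)
step 6: Δleader=(-24.000, -1.000, 15.000°), disengaged; cmd=(0,0,0) → follower holds at (35.000, -9.000, 28.000°)
step 7: Δleader=(-16.000, -25.000, 17.000°), disengaged; cmd=(0,0,0) → follower holds at (35.000, -9.000, 28.000°)
step 8: Δleader=(3.000, 18.000, 33.000°), engaged; cmd=(10.000, 36.000, 67.000°) → follower=(45.000, 27.000, 95.000°)

-47.000 -53.000 46.000
-28.000 -47.000 39.000
3.000 -23.000 82.000
3.000 -23.000 82.000
40.000 -13.000 107.000
35.000 -9.000 28.000
35.000 -9.000 28.000
35.000 -9.000 28.000
45.000 27.000 95.000


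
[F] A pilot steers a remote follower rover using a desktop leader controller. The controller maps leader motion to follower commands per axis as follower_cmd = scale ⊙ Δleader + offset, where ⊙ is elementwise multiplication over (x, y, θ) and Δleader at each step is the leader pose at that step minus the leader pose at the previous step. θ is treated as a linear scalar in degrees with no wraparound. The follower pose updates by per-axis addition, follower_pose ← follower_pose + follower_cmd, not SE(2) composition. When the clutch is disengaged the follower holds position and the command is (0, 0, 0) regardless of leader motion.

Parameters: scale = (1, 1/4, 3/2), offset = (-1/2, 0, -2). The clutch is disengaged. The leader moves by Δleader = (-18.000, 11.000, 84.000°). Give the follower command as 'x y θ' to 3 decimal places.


clutch disengaged → follower holds; cmd = (0, 0, 0)

0.000 0.000 0.000


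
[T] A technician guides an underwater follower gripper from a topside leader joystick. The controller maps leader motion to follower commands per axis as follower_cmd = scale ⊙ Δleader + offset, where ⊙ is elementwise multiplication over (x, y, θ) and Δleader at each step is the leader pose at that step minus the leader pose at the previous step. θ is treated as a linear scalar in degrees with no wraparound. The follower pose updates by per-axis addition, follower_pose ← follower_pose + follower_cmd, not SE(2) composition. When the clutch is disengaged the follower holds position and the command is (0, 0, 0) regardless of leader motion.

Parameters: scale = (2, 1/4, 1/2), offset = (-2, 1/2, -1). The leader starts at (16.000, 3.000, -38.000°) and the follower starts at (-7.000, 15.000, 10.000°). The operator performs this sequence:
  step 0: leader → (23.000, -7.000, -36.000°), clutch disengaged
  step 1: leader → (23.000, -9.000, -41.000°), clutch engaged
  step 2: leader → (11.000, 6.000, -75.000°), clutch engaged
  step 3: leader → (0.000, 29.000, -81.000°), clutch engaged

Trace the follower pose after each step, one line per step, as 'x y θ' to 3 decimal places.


-7.000 15.000 10.000
-9.000 15.000 6.500
-35.000 19.250 -11.500
-59.000 25.500 -15.500

step 0: Δleader=(7.000, -10.000, 2.000°), disengaged; cmd=(0,0,0) → follower holds at (-7.000, 15.000, 10.000°)
step 1: Δleader=(0.000, -2.000, -5.000°), engaged; cmd=(-2.000, 0.000, -3.500°) → follower=(-9.000, 15.000, 6.500°)
step 2: Δleader=(-12.000, 15.000, -34.000°), engaged; cmd=(-26.000, 4.250, -18.000°) → follower=(-35.000, 19.250, -11.500°)
step 3: Δleader=(-11.000, 23.000, -6.000°), engaged; cmd=(-24.000, 6.250, -4.000°) → follower=(-59.000, 25.500, -15.500°)


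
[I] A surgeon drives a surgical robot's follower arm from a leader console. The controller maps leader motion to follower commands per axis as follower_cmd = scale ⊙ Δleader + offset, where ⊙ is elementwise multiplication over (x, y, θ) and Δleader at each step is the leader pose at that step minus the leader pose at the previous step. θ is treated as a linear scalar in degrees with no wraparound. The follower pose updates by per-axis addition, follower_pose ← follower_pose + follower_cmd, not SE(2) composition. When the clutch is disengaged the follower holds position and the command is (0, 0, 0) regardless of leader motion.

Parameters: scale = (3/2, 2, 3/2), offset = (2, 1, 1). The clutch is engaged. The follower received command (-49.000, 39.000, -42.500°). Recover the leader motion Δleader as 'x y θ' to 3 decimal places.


-34.000 19.000 -29.000

axis x: (-49.000 − 2) / (3/2) = -34.000
axis y: (39.000 − 1) / (2) = 19.000
axis θ: (-42.500 − 1) / (3/2) = -29.000


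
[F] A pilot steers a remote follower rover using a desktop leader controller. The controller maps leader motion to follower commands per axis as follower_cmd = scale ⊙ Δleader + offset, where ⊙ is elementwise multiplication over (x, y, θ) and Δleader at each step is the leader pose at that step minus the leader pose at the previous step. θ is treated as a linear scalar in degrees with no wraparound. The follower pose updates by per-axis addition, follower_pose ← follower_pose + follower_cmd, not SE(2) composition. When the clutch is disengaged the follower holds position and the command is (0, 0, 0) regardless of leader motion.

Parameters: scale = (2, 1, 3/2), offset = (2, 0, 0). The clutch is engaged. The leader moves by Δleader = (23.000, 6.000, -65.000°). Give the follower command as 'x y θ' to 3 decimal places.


48.000 6.000 -97.500

axis x: 2·23.000 + 2 = 48.000
axis y: 1·6.000 + 0 = 6.000
axis θ: 3/2·-65.000 + 0 = -97.500


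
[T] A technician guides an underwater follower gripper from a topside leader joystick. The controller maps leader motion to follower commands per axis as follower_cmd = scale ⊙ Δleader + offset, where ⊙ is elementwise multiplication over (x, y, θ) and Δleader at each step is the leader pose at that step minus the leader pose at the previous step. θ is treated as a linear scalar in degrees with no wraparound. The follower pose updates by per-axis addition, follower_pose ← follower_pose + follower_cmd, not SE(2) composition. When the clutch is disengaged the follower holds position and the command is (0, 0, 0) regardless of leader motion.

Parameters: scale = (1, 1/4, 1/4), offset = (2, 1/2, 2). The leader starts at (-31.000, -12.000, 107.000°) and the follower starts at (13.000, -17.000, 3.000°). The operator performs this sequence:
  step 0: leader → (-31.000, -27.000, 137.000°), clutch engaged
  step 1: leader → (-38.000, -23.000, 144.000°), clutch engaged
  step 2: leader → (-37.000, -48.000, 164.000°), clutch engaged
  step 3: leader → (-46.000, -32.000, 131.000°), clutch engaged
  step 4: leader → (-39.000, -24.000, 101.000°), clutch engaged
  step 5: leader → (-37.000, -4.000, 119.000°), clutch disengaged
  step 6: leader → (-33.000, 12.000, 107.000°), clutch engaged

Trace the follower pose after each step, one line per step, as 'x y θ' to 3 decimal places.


15.000 -20.250 12.500
10.000 -18.750 16.250
13.000 -24.500 23.250
6.000 -20.000 17.000
15.000 -17.500 11.500
15.000 -17.500 11.500
21.000 -13.000 10.500

step 0: Δleader=(0.000, -15.000, 30.000°), engaged; cmd=(2.000, -3.250, 9.500°) → follower=(15.000, -20.250, 12.500°)
step 1: Δleader=(-7.000, 4.000, 7.000°), engaged; cmd=(-5.000, 1.500, 3.750°) → follower=(10.000, -18.750, 16.250°)
step 2: Δleader=(1.000, -25.000, 20.000°), engaged; cmd=(3.000, -5.750, 7.000°) → follower=(13.000, -24.500, 23.250°)
step 3: Δleader=(-9.000, 16.000, -33.000°), engaged; cmd=(-7.000, 4.500, -6.250°) → follower=(6.000, -20.000, 17.000°)
step 4: Δleader=(7.000, 8.000, -30.000°), engaged; cmd=(9.000, 2.500, -5.500°) → follower=(15.000, -17.500, 11.500°)
step 5: Δleader=(2.000, 20.000, 18.000°), disengaged; cmd=(0,0,0) → follower holds at (15.000, -17.500, 11.500°)
step 6: Δleader=(4.000, 16.000, -12.000°), engaged; cmd=(6.000, 4.500, -1.000°) → follower=(21.000, -13.000, 10.500°)


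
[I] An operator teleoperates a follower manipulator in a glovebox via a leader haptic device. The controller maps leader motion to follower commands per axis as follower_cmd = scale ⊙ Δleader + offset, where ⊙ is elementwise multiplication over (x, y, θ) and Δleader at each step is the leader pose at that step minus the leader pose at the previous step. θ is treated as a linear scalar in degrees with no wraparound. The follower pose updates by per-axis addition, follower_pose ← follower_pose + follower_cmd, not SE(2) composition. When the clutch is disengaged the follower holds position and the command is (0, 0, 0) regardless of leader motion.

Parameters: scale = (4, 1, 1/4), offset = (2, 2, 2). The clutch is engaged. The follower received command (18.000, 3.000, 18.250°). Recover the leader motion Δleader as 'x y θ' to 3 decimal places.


axis x: (18.000 − 2) / (4) = 4.000
axis y: (3.000 − 2) / (1) = 1.000
axis θ: (18.250 − 2) / (1/4) = 65.000

4.000 1.000 65.000


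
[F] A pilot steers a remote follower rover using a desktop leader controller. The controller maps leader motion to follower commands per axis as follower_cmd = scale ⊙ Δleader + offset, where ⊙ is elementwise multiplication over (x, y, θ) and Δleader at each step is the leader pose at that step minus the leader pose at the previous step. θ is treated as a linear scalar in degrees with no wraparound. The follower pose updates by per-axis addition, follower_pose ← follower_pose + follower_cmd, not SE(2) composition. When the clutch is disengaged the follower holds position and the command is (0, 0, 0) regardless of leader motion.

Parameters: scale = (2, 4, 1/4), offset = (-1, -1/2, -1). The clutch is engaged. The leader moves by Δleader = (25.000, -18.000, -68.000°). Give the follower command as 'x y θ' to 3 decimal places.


49.000 -72.500 -18.000

axis x: 2·25.000 + -1 = 49.000
axis y: 4·-18.000 + -1/2 = -72.500
axis θ: 1/4·-68.000 + -1 = -18.000


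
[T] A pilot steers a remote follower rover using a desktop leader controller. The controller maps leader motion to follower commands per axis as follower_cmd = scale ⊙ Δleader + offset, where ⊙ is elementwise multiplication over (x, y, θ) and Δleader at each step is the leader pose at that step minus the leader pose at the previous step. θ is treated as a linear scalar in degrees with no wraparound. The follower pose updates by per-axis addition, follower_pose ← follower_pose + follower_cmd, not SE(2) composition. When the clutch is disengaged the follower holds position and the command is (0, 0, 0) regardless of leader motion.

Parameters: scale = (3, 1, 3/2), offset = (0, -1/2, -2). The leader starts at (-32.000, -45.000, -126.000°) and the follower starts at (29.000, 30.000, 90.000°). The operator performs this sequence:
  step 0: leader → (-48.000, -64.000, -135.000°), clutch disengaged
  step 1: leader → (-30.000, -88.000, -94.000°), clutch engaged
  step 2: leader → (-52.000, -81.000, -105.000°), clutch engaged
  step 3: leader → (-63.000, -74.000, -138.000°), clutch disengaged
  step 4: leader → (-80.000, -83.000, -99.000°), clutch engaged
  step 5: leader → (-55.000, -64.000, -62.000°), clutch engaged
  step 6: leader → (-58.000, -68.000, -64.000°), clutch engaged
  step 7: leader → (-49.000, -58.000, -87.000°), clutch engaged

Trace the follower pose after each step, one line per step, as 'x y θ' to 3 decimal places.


step 0: Δleader=(-16.000, -19.000, -9.000°), disengaged; cmd=(0,0,0) → follower holds at (29.000, 30.000, 90.000°)
step 1: Δleader=(18.000, -24.000, 41.000°), engaged; cmd=(54.000, -24.500, 59.500°) → follower=(83.000, 5.500, 149.500°)
step 2: Δleader=(-22.000, 7.000, -11.000°), engaged; cmd=(-66.000, 6.500, -18.500°) → follower=(17.000, 12.000, 131.000°)
step 3: Δleader=(-11.000, 7.000, -33.000°), disengaged; cmd=(0,0,0) → follower holds at (17.000, 12.000, 131.000°)
step 4: Δleader=(-17.000, -9.000, 39.000°), engaged; cmd=(-51.000, -9.500, 56.500°) → follower=(-34.000, 2.500, 187.500°)
step 5: Δleader=(25.000, 19.000, 37.000°), engaged; cmd=(75.000, 18.500, 53.500°) → follower=(41.000, 21.000, 241.000°)
step 6: Δleader=(-3.000, -4.000, -2.000°), engaged; cmd=(-9.000, -4.500, -5.000°) → follower=(32.000, 16.500, 236.000°)
step 7: Δleader=(9.000, 10.000, -23.000°), engaged; cmd=(27.000, 9.500, -36.500°) → follower=(59.000, 26.000, 199.500°)

29.000 30.000 90.000
83.000 5.500 149.500
17.000 12.000 131.000
17.000 12.000 131.000
-34.000 2.500 187.500
41.000 21.000 241.000
32.000 16.500 236.000
59.000 26.000 199.500


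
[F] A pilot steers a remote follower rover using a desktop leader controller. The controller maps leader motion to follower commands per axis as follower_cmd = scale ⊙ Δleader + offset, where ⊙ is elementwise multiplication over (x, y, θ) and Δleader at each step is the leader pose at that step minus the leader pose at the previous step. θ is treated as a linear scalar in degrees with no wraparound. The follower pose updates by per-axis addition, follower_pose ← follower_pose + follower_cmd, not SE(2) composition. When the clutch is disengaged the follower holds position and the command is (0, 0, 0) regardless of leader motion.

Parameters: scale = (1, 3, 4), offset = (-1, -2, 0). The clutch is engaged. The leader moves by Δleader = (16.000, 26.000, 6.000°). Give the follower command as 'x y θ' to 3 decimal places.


axis x: 1·16.000 + -1 = 15.000
axis y: 3·26.000 + -2 = 76.000
axis θ: 4·6.000 + 0 = 24.000

15.000 76.000 24.000


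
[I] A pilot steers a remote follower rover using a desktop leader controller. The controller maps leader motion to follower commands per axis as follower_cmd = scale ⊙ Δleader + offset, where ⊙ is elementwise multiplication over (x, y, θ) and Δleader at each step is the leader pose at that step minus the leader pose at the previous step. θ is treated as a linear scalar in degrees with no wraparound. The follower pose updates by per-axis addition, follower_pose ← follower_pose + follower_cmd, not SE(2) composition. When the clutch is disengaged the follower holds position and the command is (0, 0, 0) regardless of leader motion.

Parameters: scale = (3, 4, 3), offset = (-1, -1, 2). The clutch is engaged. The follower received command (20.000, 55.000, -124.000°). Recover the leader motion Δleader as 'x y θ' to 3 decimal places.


axis x: (20.000 − -1) / (3) = 7.000
axis y: (55.000 − -1) / (4) = 14.000
axis θ: (-124.000 − 2) / (3) = -42.000

7.000 14.000 -42.000


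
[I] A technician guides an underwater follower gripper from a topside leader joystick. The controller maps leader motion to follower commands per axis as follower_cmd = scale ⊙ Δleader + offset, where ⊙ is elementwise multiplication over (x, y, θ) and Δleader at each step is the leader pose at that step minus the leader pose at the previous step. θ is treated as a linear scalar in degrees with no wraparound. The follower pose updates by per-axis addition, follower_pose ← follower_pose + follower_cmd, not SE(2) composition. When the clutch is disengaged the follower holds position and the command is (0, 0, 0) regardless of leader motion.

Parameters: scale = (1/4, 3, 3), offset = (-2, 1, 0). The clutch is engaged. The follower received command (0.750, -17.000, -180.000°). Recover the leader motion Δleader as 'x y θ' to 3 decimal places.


axis x: (0.750 − -2) / (1/4) = 11.000
axis y: (-17.000 − 1) / (3) = -6.000
axis θ: (-180.000 − 0) / (3) = -60.000

11.000 -6.000 -60.000


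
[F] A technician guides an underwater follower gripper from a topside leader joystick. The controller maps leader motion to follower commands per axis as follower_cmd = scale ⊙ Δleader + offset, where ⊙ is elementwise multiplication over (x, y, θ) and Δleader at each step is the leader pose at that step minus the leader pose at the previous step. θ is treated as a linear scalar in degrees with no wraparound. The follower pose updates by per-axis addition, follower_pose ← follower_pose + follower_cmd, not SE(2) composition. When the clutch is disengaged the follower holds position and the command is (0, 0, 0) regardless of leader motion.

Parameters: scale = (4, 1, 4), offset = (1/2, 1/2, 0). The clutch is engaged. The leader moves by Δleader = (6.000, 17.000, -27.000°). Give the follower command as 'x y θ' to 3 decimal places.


24.500 17.500 -108.000

axis x: 4·6.000 + 1/2 = 24.500
axis y: 1·17.000 + 1/2 = 17.500
axis θ: 4·-27.000 + 0 = -108.000


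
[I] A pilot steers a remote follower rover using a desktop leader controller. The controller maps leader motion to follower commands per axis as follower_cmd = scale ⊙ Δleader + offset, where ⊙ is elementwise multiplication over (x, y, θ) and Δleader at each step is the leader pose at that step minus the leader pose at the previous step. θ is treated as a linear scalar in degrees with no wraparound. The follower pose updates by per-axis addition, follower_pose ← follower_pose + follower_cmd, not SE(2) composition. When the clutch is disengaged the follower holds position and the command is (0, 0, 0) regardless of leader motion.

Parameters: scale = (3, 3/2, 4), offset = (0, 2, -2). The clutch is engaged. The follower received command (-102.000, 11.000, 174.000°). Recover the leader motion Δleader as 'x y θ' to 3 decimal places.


axis x: (-102.000 − 0) / (3) = -34.000
axis y: (11.000 − 2) / (3/2) = 6.000
axis θ: (174.000 − -2) / (4) = 44.000

-34.000 6.000 44.000


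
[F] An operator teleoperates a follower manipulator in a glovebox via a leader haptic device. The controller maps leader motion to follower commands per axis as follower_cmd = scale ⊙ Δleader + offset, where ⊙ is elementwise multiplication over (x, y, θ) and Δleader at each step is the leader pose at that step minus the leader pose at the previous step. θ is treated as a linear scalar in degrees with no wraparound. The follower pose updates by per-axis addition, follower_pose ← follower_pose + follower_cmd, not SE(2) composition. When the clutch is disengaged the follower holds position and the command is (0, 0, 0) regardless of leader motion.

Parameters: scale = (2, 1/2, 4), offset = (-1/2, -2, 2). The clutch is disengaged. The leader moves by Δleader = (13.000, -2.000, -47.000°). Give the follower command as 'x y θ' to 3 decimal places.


clutch disengaged → follower holds; cmd = (0, 0, 0)

0.000 0.000 0.000


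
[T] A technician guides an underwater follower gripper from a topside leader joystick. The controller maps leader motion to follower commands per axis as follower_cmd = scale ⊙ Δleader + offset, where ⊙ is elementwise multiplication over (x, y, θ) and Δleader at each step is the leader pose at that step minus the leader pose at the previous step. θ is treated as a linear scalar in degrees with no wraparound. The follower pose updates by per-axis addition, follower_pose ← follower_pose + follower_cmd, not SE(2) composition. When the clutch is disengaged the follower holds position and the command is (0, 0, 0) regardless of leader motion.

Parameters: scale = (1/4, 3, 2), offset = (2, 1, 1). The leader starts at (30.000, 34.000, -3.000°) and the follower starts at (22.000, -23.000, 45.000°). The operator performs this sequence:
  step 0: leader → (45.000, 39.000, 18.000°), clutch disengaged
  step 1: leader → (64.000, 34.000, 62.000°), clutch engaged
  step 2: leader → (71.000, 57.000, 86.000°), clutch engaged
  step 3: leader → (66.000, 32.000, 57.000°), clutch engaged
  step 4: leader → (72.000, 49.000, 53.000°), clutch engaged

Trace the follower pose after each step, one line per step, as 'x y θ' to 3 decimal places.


step 0: Δleader=(15.000, 5.000, 21.000°), disengaged; cmd=(0,0,0) → follower holds at (22.000, -23.000, 45.000°)
step 1: Δleader=(19.000, -5.000, 44.000°), engaged; cmd=(6.750, -14.000, 89.000°) → follower=(28.750, -37.000, 134.000°)
step 2: Δleader=(7.000, 23.000, 24.000°), engaged; cmd=(3.750, 70.000, 49.000°) → follower=(32.500, 33.000, 183.000°)
step 3: Δleader=(-5.000, -25.000, -29.000°), engaged; cmd=(0.750, -74.000, -57.000°) → follower=(33.250, -41.000, 126.000°)
step 4: Δleader=(6.000, 17.000, -4.000°), engaged; cmd=(3.500, 52.000, -7.000°) → follower=(36.750, 11.000, 119.000°)

22.000 -23.000 45.000
28.750 -37.000 134.000
32.500 33.000 183.000
33.250 -41.000 126.000
36.750 11.000 119.000


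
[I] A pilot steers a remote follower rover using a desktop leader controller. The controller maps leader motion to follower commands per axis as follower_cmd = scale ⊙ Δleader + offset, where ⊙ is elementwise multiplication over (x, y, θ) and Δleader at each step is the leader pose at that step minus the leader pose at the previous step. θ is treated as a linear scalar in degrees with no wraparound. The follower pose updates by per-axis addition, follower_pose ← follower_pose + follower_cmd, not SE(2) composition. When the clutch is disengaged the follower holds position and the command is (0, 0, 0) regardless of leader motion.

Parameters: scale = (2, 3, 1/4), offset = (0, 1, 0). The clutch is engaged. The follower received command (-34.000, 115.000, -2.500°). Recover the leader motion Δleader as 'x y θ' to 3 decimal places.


-17.000 38.000 -10.000

axis x: (-34.000 − 0) / (2) = -17.000
axis y: (115.000 − 1) / (3) = 38.000
axis θ: (-2.500 − 0) / (1/4) = -10.000


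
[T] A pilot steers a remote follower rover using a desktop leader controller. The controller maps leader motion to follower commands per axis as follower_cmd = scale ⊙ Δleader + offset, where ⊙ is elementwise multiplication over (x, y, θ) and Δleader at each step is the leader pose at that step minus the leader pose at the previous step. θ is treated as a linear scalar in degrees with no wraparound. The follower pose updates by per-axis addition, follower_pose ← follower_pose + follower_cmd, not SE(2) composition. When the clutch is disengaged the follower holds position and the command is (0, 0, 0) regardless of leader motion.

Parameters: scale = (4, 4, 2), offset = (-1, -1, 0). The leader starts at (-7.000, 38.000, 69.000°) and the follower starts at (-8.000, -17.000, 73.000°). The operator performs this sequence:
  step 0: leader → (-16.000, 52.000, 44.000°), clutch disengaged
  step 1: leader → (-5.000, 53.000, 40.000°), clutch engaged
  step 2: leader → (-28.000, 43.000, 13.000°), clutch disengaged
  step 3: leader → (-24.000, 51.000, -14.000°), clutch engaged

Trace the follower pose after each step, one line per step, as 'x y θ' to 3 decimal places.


-8.000 -17.000 73.000
35.000 -14.000 65.000
35.000 -14.000 65.000
50.000 17.000 11.000

step 0: Δleader=(-9.000, 14.000, -25.000°), disengaged; cmd=(0,0,0) → follower holds at (-8.000, -17.000, 73.000°)
step 1: Δleader=(11.000, 1.000, -4.000°), engaged; cmd=(43.000, 3.000, -8.000°) → follower=(35.000, -14.000, 65.000°)
step 2: Δleader=(-23.000, -10.000, -27.000°), disengaged; cmd=(0,0,0) → follower holds at (35.000, -14.000, 65.000°)
step 3: Δleader=(4.000, 8.000, -27.000°), engaged; cmd=(15.000, 31.000, -54.000°) → follower=(50.000, 17.000, 11.000°)


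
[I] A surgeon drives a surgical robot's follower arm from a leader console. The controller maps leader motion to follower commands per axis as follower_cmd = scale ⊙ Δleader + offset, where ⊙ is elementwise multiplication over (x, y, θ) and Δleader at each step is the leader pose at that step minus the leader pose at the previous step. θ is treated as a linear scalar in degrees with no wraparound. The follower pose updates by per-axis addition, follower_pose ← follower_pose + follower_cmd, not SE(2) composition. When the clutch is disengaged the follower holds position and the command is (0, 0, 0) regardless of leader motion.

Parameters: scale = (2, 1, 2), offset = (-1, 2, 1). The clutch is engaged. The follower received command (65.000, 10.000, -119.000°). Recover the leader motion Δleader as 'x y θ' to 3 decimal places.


axis x: (65.000 − -1) / (2) = 33.000
axis y: (10.000 − 2) / (1) = 8.000
axis θ: (-119.000 − 1) / (2) = -60.000

33.000 8.000 -60.000


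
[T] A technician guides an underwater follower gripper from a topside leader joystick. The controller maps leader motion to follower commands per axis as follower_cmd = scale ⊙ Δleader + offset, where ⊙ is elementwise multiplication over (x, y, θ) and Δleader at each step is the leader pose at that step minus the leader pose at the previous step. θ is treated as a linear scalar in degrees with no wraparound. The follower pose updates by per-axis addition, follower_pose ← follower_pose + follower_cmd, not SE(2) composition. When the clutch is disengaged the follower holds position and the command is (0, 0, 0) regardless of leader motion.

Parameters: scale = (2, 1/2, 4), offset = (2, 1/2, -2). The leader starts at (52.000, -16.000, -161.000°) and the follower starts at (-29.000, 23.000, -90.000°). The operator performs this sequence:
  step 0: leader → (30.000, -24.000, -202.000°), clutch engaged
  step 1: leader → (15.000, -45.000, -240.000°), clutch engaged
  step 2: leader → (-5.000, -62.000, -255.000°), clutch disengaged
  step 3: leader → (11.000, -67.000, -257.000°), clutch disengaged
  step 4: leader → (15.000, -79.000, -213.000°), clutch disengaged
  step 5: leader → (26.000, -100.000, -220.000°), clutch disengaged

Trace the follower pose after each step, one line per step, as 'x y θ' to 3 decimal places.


-71.000 19.500 -256.000
-99.000 9.500 -410.000
-99.000 9.500 -410.000
-99.000 9.500 -410.000
-99.000 9.500 -410.000
-99.000 9.500 -410.000

step 0: Δleader=(-22.000, -8.000, -41.000°), engaged; cmd=(-42.000, -3.500, -166.000°) → follower=(-71.000, 19.500, -256.000°)
step 1: Δleader=(-15.000, -21.000, -38.000°), engaged; cmd=(-28.000, -10.000, -154.000°) → follower=(-99.000, 9.500, -410.000°)
step 2: Δleader=(-20.000, -17.000, -15.000°), disengaged; cmd=(0,0,0) → follower holds at (-99.000, 9.500, -410.000°)
step 3: Δleader=(16.000, -5.000, -2.000°), disengaged; cmd=(0,0,0) → follower holds at (-99.000, 9.500, -410.000°)
step 4: Δleader=(4.000, -12.000, 44.000°), disengaged; cmd=(0,0,0) → follower holds at (-99.000, 9.500, -410.000°)
step 5: Δleader=(11.000, -21.000, -7.000°), disengaged; cmd=(0,0,0) → follower holds at (-99.000, 9.500, -410.000°)
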